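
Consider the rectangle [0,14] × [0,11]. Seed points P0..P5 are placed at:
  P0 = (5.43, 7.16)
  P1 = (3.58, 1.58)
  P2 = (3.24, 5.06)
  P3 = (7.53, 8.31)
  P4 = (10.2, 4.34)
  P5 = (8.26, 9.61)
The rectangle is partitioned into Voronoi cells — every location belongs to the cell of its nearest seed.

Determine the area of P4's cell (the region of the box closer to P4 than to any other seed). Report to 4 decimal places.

Area of P4's cell: 48.7565

1. box [0,14]×[0,11]: [(0, 0) (14, 0) (14, 11) (0, 11)]
2. ⊥bis P4·P0 via (7.815,5.75): [(4.4156, 0) (14, 0) (14, 11) (10.9188, 11)]  |A|=69.6608
3. ⊥bis P4·P1 via (6.89,2.96): [(6.5904, 3.6786) (8.1241, 0) (14, 0) (14, 11) (10.9188, 11)]  |A|=62.8398
4. ⊥bis P4·P2 via (6.72,4.7): [(6.6194, 3.7277) (6.6096, 3.6326) (8.1241, 0) (14, 0) (14, 11) (10.9188, 11)]  |A|=62.8387
5. ⊥bis P4·P3 via (8.865,6.325): [(7.6863, 5.5323) (6.6194, 3.7277) (6.6096, 3.6326) (8.1241, 0) (14, 0) (14, 9.7785)]  |A|=50.5589
6. ⊥bis P4·P5 via (9.23,6.975): [(10.5588, 7.4642) (7.6863, 5.5323) (6.6194, 3.7277) (6.6096, 3.6326) (8.1241, 0) (14, 0) (14, 8.7309)]  |A|=48.7565
7. canonical 7-gon: [(10.5588, 7.4642) (7.6863, 5.5323) (6.6194, 3.7277) (6.6096, 3.6326) (8.1241, 0) (14, 0) (14, 8.7309)]
8. shoelace: 48.7565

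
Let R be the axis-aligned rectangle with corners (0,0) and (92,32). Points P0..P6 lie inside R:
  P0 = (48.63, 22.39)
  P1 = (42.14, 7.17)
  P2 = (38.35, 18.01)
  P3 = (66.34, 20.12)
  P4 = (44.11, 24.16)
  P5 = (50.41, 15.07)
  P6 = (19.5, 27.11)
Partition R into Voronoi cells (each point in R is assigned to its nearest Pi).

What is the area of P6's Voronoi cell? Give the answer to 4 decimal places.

Area of P6's cell: 816.4043

1. box [0,92]×[0,32]: [(0, 0) (92, 0) (92, 32) (0, 32)]
2. ⊥bis P6·P0 via (34.065,24.75): [(0, 0) (30.0547, 0) (35.2397, 32) (0, 32)]  |A|=1044.711
3. ⊥bis P6·P1 via (30.82,17.14): [(0, 0) (15.7241, 0) (33.2855, 19.9394) (35.2397, 32) (0, 32)]  |A|=901.8392
4. ⊥bis P6·P2 via (28.925,22.56): [(0, 0) (15.7241, 0) (20.8359, 5.804) (33.4822, 32) (0, 32)]  |A|=817.5561
5. ⊥bis P6·P3 via (42.92,23.615): [(0, 0) (15.7241, 0) (20.8359, 5.804) (33.4822, 32) (0, 32)]  |A|=817.5561
6. ⊥bis P6·P4 via (31.805,25.635): [(0, 0) (15.7241, 0) (20.8359, 5.804) (32.266, 29.4806) (32.568, 32) (0, 32)]  |A|=816.4043
7. ⊥bis P6·P5 via (34.955,21.09): [(0, 0) (15.7241, 0) (20.8359, 5.804) (32.266, 29.4806) (32.568, 32) (0, 32)]  |A|=816.4043
8. canonical 6-gon: [(0, 0) (15.7241, 0) (20.8359, 5.804) (32.266, 29.4806) (32.568, 32) (0, 32)]
9. shoelace: 816.4043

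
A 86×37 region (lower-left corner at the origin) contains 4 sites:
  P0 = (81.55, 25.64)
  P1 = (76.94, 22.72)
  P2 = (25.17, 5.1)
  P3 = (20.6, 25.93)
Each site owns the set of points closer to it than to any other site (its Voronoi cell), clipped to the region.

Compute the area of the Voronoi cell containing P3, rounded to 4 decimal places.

Area of P3's cell: 1036.0675

1. box [0,86]×[0,37]: [(0, 0) (86, 0) (86, 37) (0, 37)]
2. ⊥bis P3·P0 via (51.075,25.785): [(0, 0) (50.9523, 0) (51.1284, 37) (0, 37)]  |A|=1888.4925
3. ⊥bis P3·P1 via (48.77,24.325): [(0, 0) (47.3841, 0) (49.4922, 37) (0, 37)]  |A|=1792.2104
4. ⊥bis P3·P2 via (22.885,15.515): [(0, 10.4941) (48.5894, 21.1544) (49.4922, 37) (0, 37)]  |A|=1036.0675
5. canonical 4-gon: [(0, 10.4941) (48.5894, 21.1544) (49.4922, 37) (0, 37)]
6. shoelace: 1036.0675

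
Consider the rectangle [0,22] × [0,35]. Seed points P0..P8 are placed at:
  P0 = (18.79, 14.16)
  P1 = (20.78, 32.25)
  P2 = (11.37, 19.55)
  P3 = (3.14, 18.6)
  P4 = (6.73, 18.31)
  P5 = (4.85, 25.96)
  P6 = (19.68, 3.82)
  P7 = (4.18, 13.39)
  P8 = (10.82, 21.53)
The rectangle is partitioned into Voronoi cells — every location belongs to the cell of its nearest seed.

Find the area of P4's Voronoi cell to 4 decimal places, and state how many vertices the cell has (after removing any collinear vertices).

Area of P4's cell: 30.0446 (5 vertices)

1. box [0,22]×[0,35]: [(0, 0) (22, 0) (22, 35) (0, 35)]
2. ⊥bis P4·P0 via (12.76,16.235): [(0, 0) (7.1733, 0) (19.2173, 35) (0, 35)]  |A|=461.8356
3. ⊥bis P4·P1 via (13.755,25.28): [(0, 0) (7.1733, 0) (15.3272, 23.6954) (4.1111, 35) (0, 35)]  |A|=376.4508
4. ⊥bis P4·P2 via (9.05,18.93): [(0, 0) (7.1733, 0) (11.0771, 11.3446) (4.993, 34.1112) (4.1111, 35) (0, 35)]  |A|=290.4987
5. ⊥bis P4·P3 via (4.935,18.455): [(3.4442, 0) (7.1733, 0) (11.0771, 11.3446) (5.9196, 30.6437)]  |A|=124.0623
6. ⊥bis P4·P5 via (5.79,22.135): [(5.221, 21.9952) (3.4442, 0) (7.1733, 0) (11.0771, 11.3446) (8.0454, 22.6893)]  |A|=112.0913
7. ⊥bis P4·P6 via (13.205,11.065): [(5.221, 21.9952) (3.6481, 2.5238) (9.9932, 8.1945) (11.0771, 11.3446) (8.0454, 22.6893)]  |A|=89.3833
8. ⊥bis P4·P7 via (5.455,15.85): [(5.221, 21.9952) (4.7539, 16.2134) (10.5834, 13.192) (8.0454, 22.6893)]  |A|=31.851
9. ⊥bis P4·P8 via (8.775,19.92): [(6.83, 22.3906) (5.221, 21.9952) (4.7539, 16.2134) (10.5834, 13.192) (8.7908, 19.8999)]  |A|=30.0446
10. canonical 5-gon: [(6.83, 22.3906) (5.221, 21.9952) (4.7539, 16.2134) (10.5834, 13.192) (8.7908, 19.8999)]
11. shoelace: 30.0446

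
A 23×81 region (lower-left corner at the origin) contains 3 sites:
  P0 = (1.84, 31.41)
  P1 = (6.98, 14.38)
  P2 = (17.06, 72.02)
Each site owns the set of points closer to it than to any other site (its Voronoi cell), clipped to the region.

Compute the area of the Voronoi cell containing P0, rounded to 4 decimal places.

1. box [0,23]×[0,81]: [(0, 0) (23, 0) (23, 81) (0, 81)]
2. ⊥bis P0·P1 via (4.41,22.895): [(0, 21.564) (23, 28.5058) (23, 81) (0, 81)]  |A|=1287.1972
3. ⊥bis P0·P2 via (9.45,51.715): [(0, 55.2567) (0, 21.564) (23, 28.5058) (23, 46.6367)]  |A|=595.9711
4. canonical 4-gon: [(0, 55.2567) (0, 21.564) (23, 28.5058) (23, 46.6367)]
5. shoelace: 595.9711

Area of P0's cell: 595.9711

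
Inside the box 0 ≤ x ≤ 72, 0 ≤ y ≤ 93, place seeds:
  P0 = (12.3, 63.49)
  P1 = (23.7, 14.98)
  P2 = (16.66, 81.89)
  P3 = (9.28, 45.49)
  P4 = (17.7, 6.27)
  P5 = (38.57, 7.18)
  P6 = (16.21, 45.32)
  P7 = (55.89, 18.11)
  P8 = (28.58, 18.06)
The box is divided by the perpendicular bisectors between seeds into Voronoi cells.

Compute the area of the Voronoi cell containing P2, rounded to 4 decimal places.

Area of P2's cell: 1730.9813

1. box [0,72]×[0,93]: [(0, 0) (72, 0) (72, 93) (0, 93)]
2. ⊥bis P2·P0 via (14.48,72.69): [(0, 76.1211) (72, 59.0603) (72, 93) (0, 93)]  |A|=1829.4699
3. ⊥bis P2·P1 via (20.18,48.435): [(0, 76.1211) (72, 59.0603) (72, 93) (0, 93)]  |A|=1829.4699
4. ⊥bis P2·P3 via (12.97,63.69): [(0, 76.1211) (72, 59.0603) (72, 93) (0, 93)]  |A|=1829.4699
5. ⊥bis P2·P4 via (17.18,44.08): [(0, 76.1211) (72, 59.0603) (72, 93) (0, 93)]  |A|=1829.4699
6. ⊥bis P2·P5 via (27.615,44.535): [(0, 76.1211) (72, 59.0603) (72, 93) (0, 93)]  |A|=1829.4699
7. ⊥bis P2·P6 via (16.435,63.605): [(0, 76.1211) (54.8134, 63.1327) (72, 62.9213) (72, 93) (0, 93)]  |A|=1796.2911
8. ⊥bis P2·P7 via (36.275,50): [(0, 76.1211) (54.8134, 63.1327) (57.571, 63.0988) (72, 71.9738) (72, 93) (0, 93)]  |A|=1730.9813
9. ⊥bis P2·P8 via (22.62,49.975): [(0, 76.1211) (54.8134, 63.1327) (57.571, 63.0988) (72, 71.9738) (72, 93) (0, 93)]  |A|=1730.9813
10. canonical 6-gon: [(0, 76.1211) (54.8134, 63.1327) (57.571, 63.0988) (72, 71.9738) (72, 93) (0, 93)]
11. shoelace: 1730.9813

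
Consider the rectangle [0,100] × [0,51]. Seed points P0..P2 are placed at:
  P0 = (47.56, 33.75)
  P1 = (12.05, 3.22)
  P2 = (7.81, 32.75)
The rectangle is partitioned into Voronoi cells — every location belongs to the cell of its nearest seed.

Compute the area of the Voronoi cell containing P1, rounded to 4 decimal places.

Area of P1's cell: 702.0904

1. box [0,100]×[0,51]: [(0, 0) (100, 0) (100, 51) (0, 51)]
2. ⊥bis P1·P0 via (29.805,18.485): [(0, 0) (45.6976, 0) (1.85, 51) (0, 51)]  |A|=1212.4637
3. ⊥bis P1·P2 via (9.93,17.985): [(0, 16.5592) (0, 0) (45.6976, 0) (28.0037, 20.5801)]  |A|=702.0904
4. canonical 4-gon: [(0, 16.5592) (0, 0) (45.6976, 0) (28.0037, 20.5801)]
5. shoelace: 702.0904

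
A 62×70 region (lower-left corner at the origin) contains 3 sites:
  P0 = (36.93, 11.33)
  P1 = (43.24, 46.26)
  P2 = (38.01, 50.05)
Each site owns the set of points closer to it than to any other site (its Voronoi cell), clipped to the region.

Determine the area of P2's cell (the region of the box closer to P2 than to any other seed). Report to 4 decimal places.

1. box [0,62]×[0,70]: [(0, 0) (62, 0) (62, 70) (0, 70)]
2. ⊥bis P2·P0 via (37.47,30.69): [(0, 31.7351) (62, 30.0058) (62, 70) (0, 70)]  |A|=2426.0312
3. ⊥bis P2·P1 via (40.625,48.155): [(0, 31.7351) (28.157, 30.9498) (56.4553, 70) (0, 70)]  |A|=1641.0079
4. canonical 4-gon: [(0, 31.7351) (28.157, 30.9498) (56.4553, 70) (0, 70)]
5. shoelace: 1641.0079

Area of P2's cell: 1641.0079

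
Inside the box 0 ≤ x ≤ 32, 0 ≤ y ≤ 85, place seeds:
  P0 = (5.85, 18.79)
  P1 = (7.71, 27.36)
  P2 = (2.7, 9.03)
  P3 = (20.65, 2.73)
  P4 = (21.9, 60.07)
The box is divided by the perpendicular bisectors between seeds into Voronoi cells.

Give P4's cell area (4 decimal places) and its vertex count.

Area of P4's cell: 1337.7090 (4 vertices)

1. box [0,32]×[0,85]: [(0, 0) (32, 0) (32, 85) (0, 85)]
2. ⊥bis P4·P0 via (13.875,39.43): [(0, 44.8247) (32, 32.3829) (32, 85) (0, 85)]  |A|=1484.679
3. ⊥bis P4·P1 via (14.805,43.715): [(0, 50.1376) (32, 36.2556) (32, 85) (0, 85)]  |A|=1337.709
4. ⊥bis P4·P2 via (12.3,34.55): [(0, 50.1376) (32, 36.2556) (32, 85) (0, 85)]  |A|=1337.709
5. ⊥bis P4·P3 via (21.275,31.4): [(0, 50.1376) (32, 36.2556) (32, 85) (0, 85)]  |A|=1337.709
6. canonical 4-gon: [(0, 50.1376) (32, 36.2556) (32, 85) (0, 85)]
7. shoelace: 1337.709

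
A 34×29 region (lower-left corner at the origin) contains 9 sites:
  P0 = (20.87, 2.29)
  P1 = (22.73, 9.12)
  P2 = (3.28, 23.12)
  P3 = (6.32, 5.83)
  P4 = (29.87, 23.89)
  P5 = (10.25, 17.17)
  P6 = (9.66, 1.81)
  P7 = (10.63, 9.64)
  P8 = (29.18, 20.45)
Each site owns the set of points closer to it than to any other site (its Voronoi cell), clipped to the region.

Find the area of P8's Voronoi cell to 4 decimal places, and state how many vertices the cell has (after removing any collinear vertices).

Area of P8's cell: 123.0034 (4 vertices)

1. box [0,34]×[0,29]: [(0, 0) (34, 0) (34, 29) (0, 29)]
2. ⊥bis P8·P0 via (25.025,11.37): [(0, 22.8214) (34, 7.263) (34, 29) (0, 29)]  |A|=474.5641
3. ⊥bis P8·P1 via (25.955,14.785): [(34, 10.2051) (34, 29) (0.9851, 29)]  |A|=310.256
4. ⊥bis P8·P2 via (16.23,21.785): [(16.0875, 20.4024) (34, 10.2051) (34, 29) (16.9738, 29)]  |A|=241.524
5. ⊥bis P8·P3 via (17.75,13.14): [(16.0875, 20.4024) (34, 10.2051) (34, 29) (16.9738, 29)]  |A|=241.524
6. ⊥bis P8·P4 via (29.525,22.17): [(16.5382, 24.7749) (16.0875, 20.4024) (34, 10.2051) (34, 21.2724)]  |A|=138.0865
7. ⊥bis P8·P5 via (19.715,18.81): [(18.7586, 24.3295) (19.8059, 18.2856) (34, 10.2051) (34, 21.2724)]  |A|=123.0034
8. ⊥bis P8·P6 via (19.42,11.13): [(18.7586, 24.3295) (19.8059, 18.2856) (34, 10.2051) (34, 21.2724)]  |A|=123.0034
9. ⊥bis P8·P7 via (19.905,15.045): [(18.7586, 24.3295) (19.8059, 18.2856) (34, 10.2051) (34, 21.2724)]  |A|=123.0034
10. canonical 4-gon: [(18.7586, 24.3295) (19.8059, 18.2856) (34, 10.2051) (34, 21.2724)]
11. shoelace: 123.0034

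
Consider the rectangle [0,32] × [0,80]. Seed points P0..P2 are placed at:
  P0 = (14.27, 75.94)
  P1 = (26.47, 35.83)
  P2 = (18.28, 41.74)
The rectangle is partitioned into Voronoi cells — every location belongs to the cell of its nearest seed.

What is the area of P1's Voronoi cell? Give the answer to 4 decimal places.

Area of P1's cell: 958.4195

1. box [0,32]×[0,80]: [(0, 0) (32, 0) (32, 80) (0, 80)]
2. ⊥bis P1·P0 via (20.37,55.885): [(0, 49.6892) (0, 0) (32, 0) (32, 59.4224)]  |A|=1745.7858
3. ⊥bis P1·P2 via (22.375,38.785): [(0, 7.778) (0, 0) (32, 0) (32, 52.1232)]  |A|=958.4195
4. canonical 4-gon: [(0, 7.778) (0, 0) (32, 0) (32, 52.1232)]
5. shoelace: 958.4195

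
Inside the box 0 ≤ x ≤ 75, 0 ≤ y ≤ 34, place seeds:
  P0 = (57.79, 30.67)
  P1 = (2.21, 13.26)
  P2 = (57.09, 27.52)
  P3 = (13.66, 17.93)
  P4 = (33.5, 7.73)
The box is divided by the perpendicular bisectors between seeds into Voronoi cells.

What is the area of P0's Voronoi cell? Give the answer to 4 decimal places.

Area of P0's cell: 174.5261

1. box [0,75]×[0,34]: [(0, 0) (75, 0) (75, 34) (0, 34)]
2. ⊥bis P0·P1 via (30,21.965): [(36.8804, 0) (75, 0) (75, 34) (26.2301, 34)]  |A|=1477.1216
3. ⊥bis P0·P2 via (57.44,29.095): [(75, 25.1928) (75, 34) (35.3675, 34)]  |A|=174.5261
4. ⊥bis P0·P3 via (35.725,24.3): [(75, 25.1928) (75, 34) (35.3675, 34)]  |A|=174.5261
5. ⊥bis P0·P4 via (45.645,19.2): [(75, 25.1928) (75, 34) (35.3675, 34)]  |A|=174.5261
6. canonical 3-gon: [(75, 25.1928) (75, 34) (35.3675, 34)]
7. shoelace: 174.5261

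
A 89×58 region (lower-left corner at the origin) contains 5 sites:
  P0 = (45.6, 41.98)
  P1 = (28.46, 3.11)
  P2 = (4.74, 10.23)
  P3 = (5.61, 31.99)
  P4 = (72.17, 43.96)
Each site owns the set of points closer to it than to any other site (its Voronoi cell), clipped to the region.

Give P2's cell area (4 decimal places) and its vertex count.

1. box [0,89]×[0,58]: [(0, 0) (89, 0) (89, 58) (0, 58)]
2. ⊥bis P2·P0 via (25.17,26.105): [(0, 0) (45.4547, 0) (0.3862, 58) (0, 58)]  |A|=1329.3866
3. ⊥bis P2·P1 via (16.6,6.67): [(0, 0) (14.5979, 0) (23.1962, 28.6451) (0.3862, 58) (0, 58)]  |A|=887.4379
4. ⊥bis P2·P3 via (5.175,21.11): [(0, 21.3169) (0, 0) (14.5979, 0) (20.7475, 20.4874)]  |A|=370.6729
5. ⊥bis P2·P4 via (38.455,27.095): [(0, 21.3169) (0, 0) (14.5979, 0) (20.7475, 20.4874)]  |A|=370.6729
6. canonical 4-gon: [(0, 21.3169) (0, 0) (14.5979, 0) (20.7475, 20.4874)]
7. shoelace: 370.6729

Area of P2's cell: 370.6729 (4 vertices)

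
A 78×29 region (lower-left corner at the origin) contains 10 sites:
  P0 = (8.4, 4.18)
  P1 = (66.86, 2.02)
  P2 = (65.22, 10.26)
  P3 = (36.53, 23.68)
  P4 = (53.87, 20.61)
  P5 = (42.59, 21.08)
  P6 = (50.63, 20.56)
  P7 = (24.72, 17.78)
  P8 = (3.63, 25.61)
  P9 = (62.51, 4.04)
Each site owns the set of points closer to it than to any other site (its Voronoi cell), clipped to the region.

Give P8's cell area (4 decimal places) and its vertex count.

1. box [0,78]×[0,29]: [(0, 0) (78, 0) (78, 29) (0, 29)]
2. ⊥bis P8·P0 via (6.015,14.895): [(0, 13.5562) (69.384, 29) (0, 29)]  |A|=535.7781
3. ⊥bis P8·P1 via (35.245,13.815): [(0, 13.5562) (38.3316, 22.0882) (40.9103, 29) (0, 29)]  |A|=437.3755
4. ⊥bis P8·P2 via (34.425,17.935): [(0, 13.5562) (35.2914, 21.4115) (37.1827, 29) (0, 29)]  |A|=413.5984
5. ⊥bis P8·P3 via (20.08,24.645): [(0, 13.5562) (19.6866, 17.9381) (20.3355, 29) (0, 29)]  |A|=264.4927
6. ⊥bis P8·P4 via (28.75,23.11): [(0, 13.5562) (19.6866, 17.9381) (20.3355, 29) (0, 29)]  |A|=264.4927
7. ⊥bis P8·P5 via (23.11,23.345): [(0, 13.5562) (19.6866, 17.9381) (20.3355, 29) (0, 29)]  |A|=264.4927
8. ⊥bis P8·P6 via (27.13,23.085): [(0, 13.5562) (19.6866, 17.9381) (20.3355, 29) (0, 29)]  |A|=264.4927
9. ⊥bis P8·P7 via (14.175,21.695): [(0, 13.5562) (12.158, 16.2623) (16.8871, 29) (0, 29)]  |A|=201.4345
10. ⊥bis P8·P9 via (33.07,14.825): [(0, 13.5562) (12.158, 16.2623) (16.8871, 29) (0, 29)]  |A|=201.4345
11. canonical 4-gon: [(0, 13.5562) (12.158, 16.2623) (16.8871, 29) (0, 29)]
12. shoelace: 201.4345

Area of P8's cell: 201.4345 (4 vertices)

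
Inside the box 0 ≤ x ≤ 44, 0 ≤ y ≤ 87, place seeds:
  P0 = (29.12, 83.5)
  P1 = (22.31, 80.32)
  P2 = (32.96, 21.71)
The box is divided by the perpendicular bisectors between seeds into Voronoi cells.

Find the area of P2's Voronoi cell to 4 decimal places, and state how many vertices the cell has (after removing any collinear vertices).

Area of P2's cell: 2198.2085 (5 vertices)

1. box [0,44]×[0,87]: [(0, 0) (44, 0) (44, 87) (0, 87)]
2. ⊥bis P2·P0 via (31.04,52.605): [(0, 50.676) (0, 0) (44, 0) (44, 53.4104)]  |A|=2289.9008
3. ⊥bis P2·P1 via (27.635,51.015): [(39.1635, 53.1098) (0, 45.9935) (0, 0) (44, 0) (44, 53.4104)]  |A|=2198.2085
4. canonical 5-gon: [(39.1635, 53.1098) (0, 45.9935) (0, 0) (44, 0) (44, 53.4104)]
5. shoelace: 2198.2085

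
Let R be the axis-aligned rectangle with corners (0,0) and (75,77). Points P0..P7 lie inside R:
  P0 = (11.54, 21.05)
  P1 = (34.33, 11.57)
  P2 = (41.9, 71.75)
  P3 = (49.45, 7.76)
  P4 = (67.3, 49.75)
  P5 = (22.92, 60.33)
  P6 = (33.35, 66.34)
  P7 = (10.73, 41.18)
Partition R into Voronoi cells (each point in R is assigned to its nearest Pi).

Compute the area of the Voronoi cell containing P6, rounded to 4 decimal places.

1. box [0,75]×[0,77]: [(0, 0) (75, 0) (75, 77) (0, 77)]
2. ⊥bis P6·P0 via (22.445,43.695): [(0, 54.5037) (75, 18.3864) (75, 77) (0, 77)]  |A|=3041.6201
3. ⊥bis P6·P1 via (33.84,38.955): [(0, 54.5037) (32.3435, 38.9282) (75, 39.6915) (75, 77) (0, 77)]  |A|=2587.2215
4. ⊥bis P6·P2 via (37.625,69.045): [(0, 54.5037) (32.3435, 38.9282) (56.4089, 39.3588) (32.5915, 77) (0, 77)]  |A|=1442.2648
5. ⊥bis P6·P3 via (41.4,37.05): [(0, 54.5037) (32.3435, 38.9282) (49.3405, 39.2324) (55.4299, 40.906) (32.5915, 77) (0, 77)]  |A|=1436.7351
6. ⊥bis P6·P4 via (50.325,58.045): [(0, 54.5037) (32.3435, 38.9282) (41.0596, 39.0842) (47.8239, 52.9266) (32.5915, 77) (0, 77)]  |A|=1336.9578
7. ⊥bis P6·P5 via (28.135,63.335): [(41.5411, 40.0695) (47.8239, 52.9266) (32.5915, 77) (20.2609, 77)]  |A|=401.233
8. ⊥bis P6·P7 via (22.04,53.76): [(41.5411, 40.0695) (47.8239, 52.9266) (32.5915, 77) (20.2609, 77)]  |A|=401.233
9. canonical 4-gon: [(41.5411, 40.0695) (47.8239, 52.9266) (32.5915, 77) (20.2609, 77)]
10. shoelace: 401.233

Area of P6's cell: 401.2330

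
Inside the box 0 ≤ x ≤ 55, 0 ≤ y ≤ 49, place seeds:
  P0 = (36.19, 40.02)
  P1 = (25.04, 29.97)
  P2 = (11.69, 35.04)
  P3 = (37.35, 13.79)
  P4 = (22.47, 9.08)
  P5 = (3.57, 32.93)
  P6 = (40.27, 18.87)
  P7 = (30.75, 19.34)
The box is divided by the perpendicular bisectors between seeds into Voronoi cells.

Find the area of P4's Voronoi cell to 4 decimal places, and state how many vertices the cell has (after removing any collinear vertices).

1. box [0,55]×[0,49]: [(0, 0) (55, 0) (55, 49) (0, 49)]
2. ⊥bis P4·P0 via (29.33,24.55): [(0, 37.5561) (0, 0) (55, 0) (55, 13.1669)]  |A|=1394.8821
3. ⊥bis P4·P1 via (23.755,19.525): [(47.1534, 16.6464) (0, 22.4475) (0, 0) (55, 0) (55, 13.1669)]  |A|=1038.6711
4. ⊥bis P4·P2 via (17.08,22.06): [(47.1534, 16.6464) (13.8961, 20.7379) (0, 14.9675) (0, 0) (55, 0) (55, 13.1669)]  |A|=986.6995
5. ⊥bis P4·P3 via (29.91,11.435): [(27.4949, 19.0649) (13.8961, 20.7379) (0, 14.9675) (0, 0) (33.5295, 0)]  |A|=576.2424
6. ⊥bis P4·P5 via (13.02,21.005): [(27.4949, 19.0649) (13.8961, 20.7379) (11.3473, 19.6795) (0, 10.6873) (0, 0) (33.5295, 0)]  |A|=551.958
7. ⊥bis P4·P6 via (31.37,13.975): [(27.4949, 19.0649) (13.8961, 20.7379) (11.3473, 19.6795) (0, 10.6873) (0, 0) (33.5295, 0)]  |A|=551.958
8. ⊥bis P4·P7 via (26.61,14.21): [(29.8625, 11.5852) (19.353, 20.0666) (13.8961, 20.7379) (11.3473, 19.6795) (0, 10.6873) (0, 0) (33.5295, 0)]  |A|=522.6942
9. canonical 7-gon: [(29.8625, 11.5852) (19.353, 20.0666) (13.8961, 20.7379) (11.3473, 19.6795) (0, 10.6873) (0, 0) (33.5295, 0)]
10. shoelace: 522.6942

Area of P4's cell: 522.6942 (7 vertices)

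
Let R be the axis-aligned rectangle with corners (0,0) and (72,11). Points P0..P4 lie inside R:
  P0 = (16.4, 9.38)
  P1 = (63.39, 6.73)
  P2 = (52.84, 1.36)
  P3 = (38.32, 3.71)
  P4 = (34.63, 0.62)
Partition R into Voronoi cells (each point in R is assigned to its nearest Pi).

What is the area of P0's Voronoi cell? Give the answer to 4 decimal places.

1. box [0,72]×[0,11]: [(0, 0) (72, 0) (72, 11) (0, 11)]
2. ⊥bis P0·P1 via (39.895,8.055): [(0, 0) (39.4407, 0) (40.0611, 11) (0, 11)]  |A|=437.26
3. ⊥bis P0·P2 via (34.62,5.37): [(0, 0) (33.4381, 0) (35.8591, 11) (0, 11)]  |A|=381.1347
4. ⊥bis P0·P3 via (27.36,6.545): [(0, 0) (25.667, 0) (28.5124, 11) (0, 11)]  |A|=297.9866
5. ⊥bis P0·P4 via (25.515,5): [(0, 0) (23.1124, 0) (28.3982, 11) (0, 11)]  |A|=283.3079
6. canonical 4-gon: [(0, 0) (23.1124, 0) (28.3982, 11) (0, 11)]
7. shoelace: 283.3079

Area of P0's cell: 283.3079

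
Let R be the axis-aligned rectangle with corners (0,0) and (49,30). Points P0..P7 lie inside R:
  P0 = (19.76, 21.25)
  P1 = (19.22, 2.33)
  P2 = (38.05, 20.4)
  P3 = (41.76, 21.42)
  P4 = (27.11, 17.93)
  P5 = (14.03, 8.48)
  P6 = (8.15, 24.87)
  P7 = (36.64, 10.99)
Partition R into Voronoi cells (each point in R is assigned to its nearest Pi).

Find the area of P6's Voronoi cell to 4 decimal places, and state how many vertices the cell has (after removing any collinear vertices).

1. box [0,49]×[0,30]: [(0, 0) (49, 0) (49, 30) (0, 30)]
2. ⊥bis P6·P0 via (13.955,23.06): [(0, 0) (6.7649, 0) (16.1189, 30) (0, 30)]  |A|=343.2567
3. ⊥bis P6·P1 via (13.685,13.6): [(0, 6.8789) (10.5208, 12.046) (16.1189, 30) (0, 30)]  |A|=266.3258
4. ⊥bis P6·P2 via (23.1,22.635): [(0, 6.8789) (10.5208, 12.046) (16.1189, 30) (0, 30)]  |A|=266.3258
5. ⊥bis P6·P3 via (24.955,23.145): [(0, 6.8789) (10.5208, 12.046) (16.1189, 30) (0, 30)]  |A|=266.3258
6. ⊥bis P6·P4 via (17.63,21.4): [(0, 6.8789) (10.5208, 12.046) (16.1189, 30) (0, 30)]  |A|=266.3258
7. ⊥bis P6·P5 via (11.09,16.675): [(0, 12.6964) (12.0743, 17.0281) (16.1189, 30) (0, 30)]  |A|=209.0103
8. ⊥bis P6·P7 via (22.395,17.93): [(0, 12.6964) (12.0743, 17.0281) (16.1189, 30) (0, 30)]  |A|=209.0103
9. canonical 4-gon: [(0, 12.6964) (12.0743, 17.0281) (16.1189, 30) (0, 30)]
10. shoelace: 209.0103

Area of P6's cell: 209.0103 (4 vertices)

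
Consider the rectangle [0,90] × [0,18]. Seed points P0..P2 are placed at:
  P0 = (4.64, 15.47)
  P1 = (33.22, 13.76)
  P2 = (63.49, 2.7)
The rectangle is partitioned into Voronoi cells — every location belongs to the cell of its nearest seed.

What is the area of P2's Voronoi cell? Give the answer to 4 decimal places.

Area of P2's cell: 744.5459

1. box [0,90]×[0,18]: [(0, 0) (90, 0) (90, 18) (0, 18)]
2. ⊥bis P2·P0 via (34.065,9.085): [(32.0936, 0) (90, 0) (90, 18) (35.9995, 18)]  |A|=1007.162
3. ⊥bis P2·P1 via (48.355,8.23): [(45.3479, 0) (90, 0) (90, 18) (51.9247, 18)]  |A|=744.5459
4. canonical 4-gon: [(45.3479, 0) (90, 0) (90, 18) (51.9247, 18)]
5. shoelace: 744.5459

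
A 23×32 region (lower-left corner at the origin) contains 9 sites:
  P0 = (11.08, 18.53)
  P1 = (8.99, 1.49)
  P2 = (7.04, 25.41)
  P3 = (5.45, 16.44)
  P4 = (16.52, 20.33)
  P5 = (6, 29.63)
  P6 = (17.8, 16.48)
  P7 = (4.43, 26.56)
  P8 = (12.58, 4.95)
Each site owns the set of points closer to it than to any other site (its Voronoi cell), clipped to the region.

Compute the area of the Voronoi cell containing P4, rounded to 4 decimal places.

1. box [0,23]×[0,32]: [(0, 0) (23, 0) (23, 32) (0, 32)]
2. ⊥bis P4·P0 via (13.8,19.43): [(20.229, 0) (23, 0) (23, 32) (9.6408, 32)]  |A|=258.0824
3. ⊥bis P4·P1 via (12.755,10.91): [(17.208, 9.1302) (23, 6.8153) (23, 32) (9.6408, 32)]  |A|=225.6957
4. ⊥bis P4·P2 via (11.78,22.87): [(12.3251, 23.8873) (17.208, 9.1302) (23, 6.8153) (23, 32) (16.6724, 32)]  |A|=197.173
5. ⊥bis P4·P3 via (10.985,18.385): [(12.3251, 23.8873) (17.208, 9.1302) (23, 6.8153) (23, 32) (16.6724, 32)]  |A|=197.173
6. ⊥bis P4·P5 via (11.26,24.98): [(15.4512, 29.7211) (12.3251, 23.8873) (17.208, 9.1302) (23, 6.8153) (23, 32) (17.4659, 32)]  |A|=196.2689
7. ⊥bis P4·P6 via (17.16,18.405): [(15.4512, 29.7211) (12.3251, 23.8873) (14.4385, 17.5002) (23, 20.3466) (23, 32) (17.4659, 32)]  |A|=117.311
8. ⊥bis P4·P7 via (10.475,23.445): [(15.4512, 29.7211) (12.3251, 23.8873) (14.4385, 17.5002) (23, 20.3466) (23, 32) (17.4659, 32)]  |A|=117.311
9. ⊥bis P4·P8 via (14.55,12.64): [(15.4512, 29.7211) (12.3251, 23.8873) (14.4385, 17.5002) (23, 20.3466) (23, 32) (17.4659, 32)]  |A|=117.311
10. canonical 6-gon: [(15.4512, 29.7211) (12.3251, 23.8873) (14.4385, 17.5002) (23, 20.3466) (23, 32) (17.4659, 32)]
11. shoelace: 117.311

Area of P4's cell: 117.3110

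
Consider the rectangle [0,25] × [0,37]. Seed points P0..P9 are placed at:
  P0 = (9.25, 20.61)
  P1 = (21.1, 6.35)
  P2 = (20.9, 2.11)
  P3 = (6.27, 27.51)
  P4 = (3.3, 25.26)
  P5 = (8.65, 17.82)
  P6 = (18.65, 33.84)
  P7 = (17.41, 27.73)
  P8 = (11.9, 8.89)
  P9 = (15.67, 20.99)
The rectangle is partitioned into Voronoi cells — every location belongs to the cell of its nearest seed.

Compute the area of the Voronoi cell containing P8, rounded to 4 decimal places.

Area of P8's cell: 198.9889

1. box [0,25]×[0,37]: [(0, 0) (25, 0) (25, 37) (0, 37)]
2. ⊥bis P8·P0 via (10.575,14.75): [(0, 12.3589) (0, 0) (25, 0) (25, 18.0116)]  |A|=379.6315
3. ⊥bis P8·P1 via (16.5,7.62): [(18.9941, 16.6536) (0, 12.3589) (0, 0) (14.3962, 0)]  |A|=237.2475
4. ⊥bis P8·P2 via (16.4,5.5): [(15.6339, 4.4831) (18.9941, 16.6536) (0, 12.3589) (0, 0) (12.2567, 0)]  |A|=232.4515
5. ⊥bis P8·P3 via (9.085,18.2): [(15.6339, 4.4831) (18.9941, 16.6536) (0, 12.3589) (0, 0) (12.2567, 0)]  |A|=232.4515
6. ⊥bis P8·P4 via (7.6,17.075): [(15.6339, 4.4831) (18.9941, 16.6536) (0, 12.3589) (0, 0) (12.2567, 0)]  |A|=232.4515
7. ⊥bis P8·P5 via (10.275,13.355): [(15.6339, 4.4831) (18.9556, 16.5142) (0, 9.6155) (0, 0) (12.2567, 0)]  |A|=205.2089
8. ⊥bis P8·P6 via (15.275,21.365): [(15.6339, 4.4831) (18.9556, 16.5142) (0, 9.6155) (0, 0) (12.2567, 0)]  |A|=205.2089
9. ⊥bis P8·P7 via (14.655,18.31): [(15.6339, 4.4831) (18.9556, 16.5142) (0, 9.6155) (0, 0) (12.2567, 0)]  |A|=205.2089
10. ⊥bis P8·P9 via (13.785,14.94): [(15.6339, 4.4831) (18.1458, 13.5813) (14.2403, 14.7981) (0, 9.6155) (0, 0) (12.2567, 0)]  |A|=198.9889
11. canonical 6-gon: [(15.6339, 4.4831) (18.1458, 13.5813) (14.2403, 14.7981) (0, 9.6155) (0, 0) (12.2567, 0)]
12. shoelace: 198.9889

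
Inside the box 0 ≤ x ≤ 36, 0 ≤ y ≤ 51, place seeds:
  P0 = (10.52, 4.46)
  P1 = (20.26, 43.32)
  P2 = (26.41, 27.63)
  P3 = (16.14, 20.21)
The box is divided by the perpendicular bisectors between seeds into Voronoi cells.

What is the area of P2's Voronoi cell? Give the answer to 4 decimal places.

1. box [0,36]×[0,51]: [(0, 0) (36, 0) (36, 51) (0, 51)]
2. ⊥bis P2·P0 via (18.465,16.045): [(0, 28.7083) (36, 4.0195) (36, 51) (0, 51)]  |A|=1246.8997
3. ⊥bis P2·P1 via (23.335,35.475): [(2.2082, 27.1939) (36, 4.0195) (36, 40.4393)]  |A|=615.3457
4. ⊥bis P2·P3 via (21.275,23.92): [(15.2237, 32.2956) (35.3122, 4.4912) (36, 4.0195) (36, 40.4393)]  |A|=383.1591
5. canonical 4-gon: [(15.2237, 32.2956) (35.3122, 4.4912) (36, 4.0195) (36, 40.4393)]
6. shoelace: 383.1591

Area of P2's cell: 383.1591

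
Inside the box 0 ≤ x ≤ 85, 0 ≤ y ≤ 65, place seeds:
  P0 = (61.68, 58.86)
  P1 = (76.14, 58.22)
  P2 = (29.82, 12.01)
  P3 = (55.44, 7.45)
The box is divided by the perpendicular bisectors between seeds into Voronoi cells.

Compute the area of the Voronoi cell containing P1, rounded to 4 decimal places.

Area of P1's cell: 605.6763

1. box [0,85]×[0,65]: [(0, 0) (85, 0) (85, 65) (0, 65)]
2. ⊥bis P1·P0 via (68.91,58.54): [(66.319, 0) (85, 0) (85, 65) (69.1959, 65)]  |A|=1120.7645
3. ⊥bis P1·P2 via (52.98,35.115): [(67.2405, 20.8205) (85, 3.0188) (85, 65) (69.1959, 65)]  |A|=899.4847
4. ⊥bis P1·P3 via (65.79,32.835): [(67.7372, 32.0411) (85, 25.0027) (85, 65) (69.1959, 65)]  |A|=605.6763
5. canonical 4-gon: [(67.7372, 32.0411) (85, 25.0027) (85, 65) (69.1959, 65)]
6. shoelace: 605.6763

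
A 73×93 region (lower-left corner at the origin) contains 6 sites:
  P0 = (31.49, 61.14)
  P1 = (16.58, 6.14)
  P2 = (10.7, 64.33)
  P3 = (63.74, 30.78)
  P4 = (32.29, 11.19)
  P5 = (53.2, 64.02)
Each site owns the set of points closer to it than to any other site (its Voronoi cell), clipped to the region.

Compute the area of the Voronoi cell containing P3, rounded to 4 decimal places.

Area of P3's cell: 1180.6507

1. box [0,73]×[0,93]: [(0, 0) (73, 0) (73, 93) (0, 93)]
2. ⊥bis P3·P0 via (47.615,45.96): [(4.3485, 0) (73, 0) (73, 72.9253)]  |A|=2503.2164
3. ⊥bis P3·P1 via (40.16,18.46): [(33.5809, 31.0522) (49.8049, 0) (73, 0) (73, 72.9253)]  |A|=1797.455
4. ⊥bis P3·P2 via (37.22,47.555): [(33.5809, 31.0522) (49.8049, 0) (73, 0) (73, 72.9253)]  |A|=1797.455
5. ⊥bis P3·P4 via (48.015,20.985): [(38.4936, 36.2708) (61.0864, 0) (73, 0) (73, 72.9253)]  |A|=1474.2521
6. ⊥bis P3·P5 via (58.47,47.4): [(44.9284, 43.1061) (38.4936, 36.2708) (61.0864, 0) (73, 0) (73, 52.0073)]  |A|=1180.6507
7. canonical 5-gon: [(44.9284, 43.1061) (38.4936, 36.2708) (61.0864, 0) (73, 0) (73, 52.0073)]
8. shoelace: 1180.6507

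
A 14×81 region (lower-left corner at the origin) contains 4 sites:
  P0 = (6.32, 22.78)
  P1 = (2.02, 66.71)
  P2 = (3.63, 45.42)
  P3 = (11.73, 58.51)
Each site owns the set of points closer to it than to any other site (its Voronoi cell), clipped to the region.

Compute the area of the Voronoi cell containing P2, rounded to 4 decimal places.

1. box [0,14]×[0,81]: [(0, 0) (14, 0) (14, 81) (0, 81)]
2. ⊥bis P2·P0 via (4.975,34.1): [(0, 33.5089) (14, 35.1723) (14, 81) (0, 81)]  |A|=653.2316
3. ⊥bis P2·P1 via (2.825,56.065): [(0, 55.8514) (0, 33.5089) (14, 35.1723) (14, 56.9101)]  |A|=308.5617
4. ⊥bis P2·P3 via (7.68,51.965): [(1.247, 55.9457) (0, 55.8514) (0, 33.5089) (14, 35.1723) (14, 48.0542)]  |A|=252.0925
5. canonical 5-gon: [(1.247, 55.9457) (0, 55.8514) (0, 33.5089) (14, 35.1723) (14, 48.0542)]
6. shoelace: 252.0925

Area of P2's cell: 252.0925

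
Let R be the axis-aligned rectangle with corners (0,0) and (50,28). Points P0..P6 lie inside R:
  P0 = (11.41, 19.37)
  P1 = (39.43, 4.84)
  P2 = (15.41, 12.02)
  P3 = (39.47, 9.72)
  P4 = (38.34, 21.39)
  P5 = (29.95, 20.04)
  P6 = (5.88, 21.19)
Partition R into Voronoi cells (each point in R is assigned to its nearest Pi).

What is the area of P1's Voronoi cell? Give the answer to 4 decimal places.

Area of P1's cell: 174.9758

1. box [0,50]×[0,28]: [(0, 0) (50, 0) (50, 28) (0, 28)]
2. ⊥bis P1·P0 via (25.42,12.105): [(19.1429, 0) (50, 0) (50, 28) (33.6625, 28)]  |A|=660.7253
3. ⊥bis P1·P2 via (27.42,8.43): [(32.7354, 26.2122) (24.9001, 0) (50, 0) (50, 28) (33.6625, 28)]  |A|=585.2698
4. ⊥bis P1·P3 via (39.45,7.28): [(27.1065, 7.3812) (24.9001, 0) (50, 0) (50, 7.1935)]  |A|=174.9758
5. ⊥bis P1·P4 via (38.885,13.115): [(27.1065, 7.3812) (24.9001, 0) (50, 0) (50, 7.1935)]  |A|=174.9758
6. ⊥bis P1·P5 via (34.69,12.44): [(27.1065, 7.3812) (24.9001, 0) (50, 0) (50, 7.1935)]  |A|=174.9758
7. ⊥bis P1·P6 via (22.655,13.015): [(27.1065, 7.3812) (24.9001, 0) (50, 0) (50, 7.1935)]  |A|=174.9758
8. canonical 4-gon: [(27.1065, 7.3812) (24.9001, 0) (50, 0) (50, 7.1935)]
9. shoelace: 174.9758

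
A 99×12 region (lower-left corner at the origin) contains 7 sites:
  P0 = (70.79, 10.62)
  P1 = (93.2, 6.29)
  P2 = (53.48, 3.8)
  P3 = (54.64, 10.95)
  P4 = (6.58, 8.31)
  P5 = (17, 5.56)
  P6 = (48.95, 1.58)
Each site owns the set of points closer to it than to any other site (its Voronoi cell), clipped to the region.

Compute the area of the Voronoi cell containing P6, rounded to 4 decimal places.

1. box [0,99]×[0,12]: [(0, 0) (99, 0) (99, 12) (0, 12)]
2. ⊥bis P6·P0 via (59.87,6.1): [(0, 0) (62.3949, 0) (57.4279, 12) (0, 12)]  |A|=718.9367
3. ⊥bis P6·P1 via (71.075,3.935): [(0, 0) (62.3949, 0) (57.4279, 12) (0, 12)]  |A|=718.9367
4. ⊥bis P6·P2 via (51.215,2.69): [(0, 0) (52.5333, 0) (46.6525, 12) (0, 12)]  |A|=595.1146
5. ⊥bis P6·P3 via (51.795,6.265): [(0, 0) (52.5333, 0) (48.475, 8.2811) (42.3509, 12) (0, 12)]  |A|=587.116
6. ⊥bis P6·P4 via (27.765,4.945): [(26.9795, 0) (52.5333, 0) (48.475, 8.2811) (42.3509, 12) (28.8856, 12)]  |A|=251.9251
7. ⊥bis P6·P5 via (32.975,3.57): [(32.5303, 0) (52.5333, 0) (48.475, 8.2811) (42.3509, 12) (34.0251, 12)]  |A|=187.7835
8. canonical 5-gon: [(32.5303, 0) (52.5333, 0) (48.475, 8.2811) (42.3509, 12) (34.0251, 12)]
9. shoelace: 187.7835

Area of P6's cell: 187.7835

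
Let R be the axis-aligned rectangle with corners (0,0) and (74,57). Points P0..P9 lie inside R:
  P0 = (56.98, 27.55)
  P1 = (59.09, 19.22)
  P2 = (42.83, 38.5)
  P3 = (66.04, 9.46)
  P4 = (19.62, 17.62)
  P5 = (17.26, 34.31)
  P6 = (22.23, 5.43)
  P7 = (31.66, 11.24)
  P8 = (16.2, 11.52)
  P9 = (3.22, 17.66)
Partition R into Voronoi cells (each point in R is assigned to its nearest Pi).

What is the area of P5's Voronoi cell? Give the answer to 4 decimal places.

1. box [0,74]×[0,57]: [(0, 0) (74, 0) (74, 57) (0, 57)]
2. ⊥bis P5·P0 via (37.12,30.93): [(0, 0) (31.856, 0) (41.5569, 57) (0, 57)]  |A|=2092.2668
3. ⊥bis P5·P1 via (38.175,26.765): [(0, 0) (28.5196, 0) (34.8358, 17.5086) (41.5569, 57) (0, 57)]  |A|=2063.0594
4. ⊥bis P5·P2 via (30.045,36.405): [(0, 0) (28.5196, 0) (33.6707, 14.2789) (26.6702, 57) (0, 57)]  |A|=1732.9194
5. ⊥bis P5·P3 via (41.65,21.885): [(0, 0) (28.5196, 0) (33.6707, 14.2789) (26.6702, 57) (0, 57)]  |A|=1732.9194
6. ⊥bis P5·P4 via (18.44,25.965): [(0, 23.3575) (31.4542, 27.8052) (26.6702, 57) (0, 57)]  |A|=918.4136
7. ⊥bis P5·P6 via (19.745,19.87): [(0, 23.3575) (31.4542, 27.8052) (26.6702, 57) (0, 57)]  |A|=918.4136
8. ⊥bis P5·P7 via (24.46,22.775): [(0, 23.3575) (31.4542, 27.8052) (26.6702, 57) (0, 57)]  |A|=918.4136
9. ⊥bis P5·P8 via (16.73,22.915): [(0, 23.6931) (1.7859, 23.6101) (31.4542, 27.8052) (26.6702, 57) (0, 57)]  |A|=918.1139
10. ⊥bis P5·P9 via (10.24,25.985): [(0, 34.6198) (11.4379, 24.9749) (31.4542, 27.8052) (26.6702, 57) (0, 57)]  |A|=854.0053
11. canonical 5-gon: [(0, 34.6198) (11.4379, 24.9749) (31.4542, 27.8052) (26.6702, 57) (0, 57)]
12. shoelace: 854.0053

Area of P5's cell: 854.0053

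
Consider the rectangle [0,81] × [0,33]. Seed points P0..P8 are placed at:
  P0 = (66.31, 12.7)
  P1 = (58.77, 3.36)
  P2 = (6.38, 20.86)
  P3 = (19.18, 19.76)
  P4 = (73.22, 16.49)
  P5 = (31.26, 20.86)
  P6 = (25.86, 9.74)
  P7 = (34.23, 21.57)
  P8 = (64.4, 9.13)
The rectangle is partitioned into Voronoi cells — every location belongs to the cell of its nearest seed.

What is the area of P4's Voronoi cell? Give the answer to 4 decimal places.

1. box [0,81]×[0,33]: [(0, 0) (81, 0) (81, 33) (0, 33)]
2. ⊥bis P4·P0 via (69.765,14.595): [(77.7701, 0) (81, 0) (81, 33) (59.6702, 33)]  |A|=405.2352
3. ⊥bis P4·P1 via (65.995,9.925): [(77.7701, 0) (81, 0) (81, 33) (59.6702, 33)]  |A|=405.2352
4. ⊥bis P4·P2 via (39.8,18.675): [(77.7701, 0) (81, 0) (81, 33) (59.6702, 33)]  |A|=405.2352
5. ⊥bis P4·P3 via (46.2,18.125): [(77.7701, 0) (81, 0) (81, 33) (59.6702, 33)]  |A|=405.2352
6. ⊥bis P4·P5 via (52.24,18.675): [(77.7701, 0) (81, 0) (81, 33) (59.6702, 33)]  |A|=405.2352
7. ⊥bis P4·P6 via (49.54,13.115): [(77.7701, 0) (81, 0) (81, 33) (59.6702, 33)]  |A|=405.2352
8. ⊥bis P4·P7 via (53.725,19.03): [(77.7701, 0) (81, 0) (81, 33) (59.6702, 33)]  |A|=405.2352
9. ⊥bis P4·P8 via (68.81,12.81): [(74.4532, 6.0473) (79.4995, 0) (81, 0) (81, 33) (59.6702, 33)]  |A|=400.006
10. canonical 5-gon: [(74.4532, 6.0473) (79.4995, 0) (81, 0) (81, 33) (59.6702, 33)]
11. shoelace: 400.006

Area of P4's cell: 400.0060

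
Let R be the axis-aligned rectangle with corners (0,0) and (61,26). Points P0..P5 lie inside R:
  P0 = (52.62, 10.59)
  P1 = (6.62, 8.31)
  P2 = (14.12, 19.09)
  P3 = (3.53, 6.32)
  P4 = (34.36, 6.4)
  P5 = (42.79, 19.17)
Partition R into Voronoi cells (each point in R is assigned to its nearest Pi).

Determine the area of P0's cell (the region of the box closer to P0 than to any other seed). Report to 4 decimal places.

1. box [0,61]×[0,26]: [(0, 0) (61, 0) (61, 26) (0, 26)]
2. ⊥bis P0·P1 via (29.62,9.45): [(30.0884, 0) (61, 0) (61, 26) (28.7997, 26)]  |A|=820.4549
3. ⊥bis P0·P2 via (33.37,14.84): [(30.0936, 0) (61, 0) (61, 26) (35.8339, 26)]  |A|=728.9421
4. ⊥bis P0·P3 via (28.075,8.455): [(30.0936, 0) (61, 0) (61, 26) (35.8339, 26)]  |A|=728.9421
5. ⊥bis P0·P4 via (43.49,8.495): [(45.4393, 0) (61, 0) (61, 26) (39.4732, 26)]  |A|=482.137
6. ⊥bis P0·P5 via (47.705,14.88): [(43.2073, 9.727) (45.4393, 0) (61, 0) (61, 26) (57.411, 26)]  |A|=336.1871
7. canonical 5-gon: [(43.2073, 9.727) (45.4393, 0) (61, 0) (61, 26) (57.411, 26)]
8. shoelace: 336.1871

Area of P0's cell: 336.1871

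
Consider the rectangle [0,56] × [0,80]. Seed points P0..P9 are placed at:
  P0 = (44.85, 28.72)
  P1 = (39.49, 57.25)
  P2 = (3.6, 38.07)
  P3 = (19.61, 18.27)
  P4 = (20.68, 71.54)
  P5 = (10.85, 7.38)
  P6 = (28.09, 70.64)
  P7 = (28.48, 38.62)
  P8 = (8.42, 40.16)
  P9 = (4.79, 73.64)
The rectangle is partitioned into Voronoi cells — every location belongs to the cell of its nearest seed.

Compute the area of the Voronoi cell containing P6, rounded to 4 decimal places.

Area of P6's cell: 350.6881

1. box [0,56]×[0,80]: [(0, 0) (56, 0) (56, 80) (0, 80)]
2. ⊥bis P6·P0 via (36.47,49.68): [(0, 35.099) (56, 57.4883) (56, 80) (0, 80)]  |A|=1887.5575
3. ⊥bis P6·P1 via (33.79,63.945): [(0, 35.1768) (52.6476, 80) (0, 80)]  |A|=1179.9162
4. ⊥bis P6·P2 via (15.845,54.355): [(0, 66.2692) (19.3927, 51.6874) (52.6476, 80) (0, 80)]  |A|=878.4338
5. ⊥bis P6·P3 via (23.85,44.455): [(0, 66.2692) (19.3927, 51.6874) (52.6476, 80) (0, 80)]  |A|=878.4338
6. ⊥bis P6·P4 via (24.385,71.09): [(22.3324, 54.1902) (52.6476, 80) (25.4672, 80)]  |A|=350.7603
7. ⊥bis P6·P5 via (19.47,39.01): [(22.3324, 54.1902) (52.6476, 80) (25.4672, 80)]  |A|=350.7603
8. ⊥bis P6·P7 via (28.285,54.63): [(22.3771, 54.558) (22.7701, 54.5628) (52.6476, 80) (25.4672, 80)]  |A|=350.6881
9. ⊥bis P6·P8 via (18.255,55.4): [(22.3771, 54.558) (22.7701, 54.5628) (52.6476, 80) (25.4672, 80)]  |A|=350.6881
10. ⊥bis P6·P9 via (16.44,72.14): [(22.3771, 54.558) (22.7701, 54.5628) (52.6476, 80) (25.4672, 80)]  |A|=350.6881
11. canonical 4-gon: [(22.3771, 54.558) (22.7701, 54.5628) (52.6476, 80) (25.4672, 80)]
12. shoelace: 350.6881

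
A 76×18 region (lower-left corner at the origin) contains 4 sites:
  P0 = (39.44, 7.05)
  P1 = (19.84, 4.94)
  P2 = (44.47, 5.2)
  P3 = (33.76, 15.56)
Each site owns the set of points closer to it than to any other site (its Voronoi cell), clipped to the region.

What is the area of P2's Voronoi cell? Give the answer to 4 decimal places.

Area of P2's cell: 593.7544

1. box [0,76]×[0,18]: [(0, 0) (76, 0) (76, 18) (0, 18)]
2. ⊥bis P2·P0 via (41.955,6.125): [(39.7023, 0) (76, 0) (76, 18) (46.3225, 18)]  |A|=593.7767
3. ⊥bis P2·P1 via (32.155,5.07): [(39.7023, 0) (76, 0) (76, 18) (46.3225, 18)]  |A|=593.7767
4. ⊥bis P2·P3 via (39.115,10.38): [(46.2223, 17.7274) (39.7023, 0) (76, 0) (76, 18) (46.486, 18)]  |A|=593.7544
5. canonical 5-gon: [(46.2223, 17.7274) (39.7023, 0) (76, 0) (76, 18) (46.486, 18)]
6. shoelace: 593.7544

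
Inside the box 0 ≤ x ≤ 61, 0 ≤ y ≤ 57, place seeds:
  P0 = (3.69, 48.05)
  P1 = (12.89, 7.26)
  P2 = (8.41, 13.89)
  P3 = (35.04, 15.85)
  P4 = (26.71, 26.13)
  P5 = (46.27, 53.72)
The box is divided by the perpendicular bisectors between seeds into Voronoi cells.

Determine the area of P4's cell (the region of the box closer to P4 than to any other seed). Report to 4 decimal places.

Area of P4's cell: 610.5330

1. box [0,61]×[0,57]: [(0, 0) (61, 0) (61, 57) (0, 57)]
2. ⊥bis P4·P0 via (15.2,37.09): [(0, 21.1272) (0, 0) (61, 0) (61, 57) (34.1586, 57)]  |A|=2864.318
3. ⊥bis P4·P1 via (19.8,16.695): [(5.6485, 27.0592) (42.5956, 0) (61, 0) (61, 57) (34.1586, 57)]  |A|=2228.3473
4. ⊥bis P4·P2 via (17.56,20.01): [(9.8758, 31.4986) (19.7554, 16.7277) (42.5956, 0) (61, 0) (61, 57) (34.1586, 57)]  |A|=2175.1973
5. ⊥bis P4·P3 via (30.875,20.99): [(9.8758, 31.4986) (19.7554, 16.7277) (22.8331, 14.4736) (61, 45.4006) (61, 57) (34.1586, 57)]  |A|=1175.6084
6. ⊥bis P4·P5 via (36.49,39.925): [(25.3917, 47.7932) (9.8758, 31.4986) (19.7554, 16.7277) (22.8331, 14.4736) (45.9585, 33.2123)]  |A|=610.533
7. canonical 5-gon: [(25.3917, 47.7932) (9.8758, 31.4986) (19.7554, 16.7277) (22.8331, 14.4736) (45.9585, 33.2123)]
8. shoelace: 610.533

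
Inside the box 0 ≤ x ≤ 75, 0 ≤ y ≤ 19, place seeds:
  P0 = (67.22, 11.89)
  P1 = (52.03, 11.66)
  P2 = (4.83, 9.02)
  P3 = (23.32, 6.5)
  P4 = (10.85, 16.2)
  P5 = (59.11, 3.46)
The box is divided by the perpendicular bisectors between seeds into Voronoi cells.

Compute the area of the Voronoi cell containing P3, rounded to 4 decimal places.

1. box [0,75]×[0,19]: [(0, 0) (75, 0) (75, 19) (0, 19)]
2. ⊥bis P3·P0 via (45.27,9.195): [(0, 0) (46.399, 0) (44.0662, 19) (0, 19)]  |A|=859.4185
3. ⊥bis P3·P1 via (37.675,9.08): [(0, 0) (39.3069, 0) (35.8921, 19) (0, 19)]  |A|=714.3908
4. ⊥bis P3·P2 via (14.075,7.76): [(13.0174, 0) (39.3069, 0) (35.8921, 19) (15.6069, 19)]  |A|=442.46
5. ⊥bis P3·P4 via (17.085,11.35): [(14.0288, 7.4211) (13.0174, 0) (39.3069, 0) (35.8921, 19) (23.0357, 19)]  |A|=399.4513
6. ⊥bis P3·P5 via (41.215,4.98): [(14.0288, 7.4211) (13.0174, 0) (39.3069, 0) (35.8921, 19) (23.0357, 19)]  |A|=399.4513
7. canonical 5-gon: [(14.0288, 7.4211) (13.0174, 0) (39.3069, 0) (35.8921, 19) (23.0357, 19)]
8. shoelace: 399.4513

Area of P3's cell: 399.4513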